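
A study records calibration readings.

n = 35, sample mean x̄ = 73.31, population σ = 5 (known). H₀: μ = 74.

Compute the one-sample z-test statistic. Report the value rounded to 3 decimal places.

SE = σ/√n = 5/√35 = 0.8452
z = (x̄−μ₀)/SE = (73.31−74)/0.8452 = -0.8164

test statistic = -0.816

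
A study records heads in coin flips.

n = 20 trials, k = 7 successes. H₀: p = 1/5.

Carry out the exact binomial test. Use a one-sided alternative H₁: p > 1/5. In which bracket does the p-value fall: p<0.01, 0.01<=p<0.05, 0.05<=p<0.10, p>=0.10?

p-value bracket: 0.05<=p<0.10

Exact binomial: n=20, k=7, p₀=1/5=0.2000
P(X≥7) from Σ C(n,i)·p₀^i·(1−p₀)^(n−i)
p-value (one-sided, H₁ greater) = 0.08669
→ bracket: 0.05<=p<0.10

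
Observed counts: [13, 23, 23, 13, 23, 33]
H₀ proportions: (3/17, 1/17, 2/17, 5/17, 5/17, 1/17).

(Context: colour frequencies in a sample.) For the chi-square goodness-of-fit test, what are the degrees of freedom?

degrees of freedom = 5

df = k − 1 = 6 − 1 = 5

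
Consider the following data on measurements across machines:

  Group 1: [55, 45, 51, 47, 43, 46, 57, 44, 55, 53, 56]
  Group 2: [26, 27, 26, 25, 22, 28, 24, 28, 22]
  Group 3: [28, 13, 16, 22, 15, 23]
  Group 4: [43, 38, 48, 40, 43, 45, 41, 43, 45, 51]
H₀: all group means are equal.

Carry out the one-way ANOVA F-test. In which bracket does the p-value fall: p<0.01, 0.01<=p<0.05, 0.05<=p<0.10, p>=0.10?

Group means [50.18, 25.33, 19.50, 43.70], grand mean 37.056
SSB = Σnᵢ(x̄ᵢ−x̄)² = 5422.653; SSW = ΣΣ(x−x̄ᵢ)² = 617.236
MSB = 5422.653/3 = 1807.5508; MSW = 617.236/32 = 19.2886
F = MSB/MSW = 93.7107
df = (3, 32)
p-value (upper-tail) = 0.00000
→ bracket: p<0.01

p-value bracket: p<0.01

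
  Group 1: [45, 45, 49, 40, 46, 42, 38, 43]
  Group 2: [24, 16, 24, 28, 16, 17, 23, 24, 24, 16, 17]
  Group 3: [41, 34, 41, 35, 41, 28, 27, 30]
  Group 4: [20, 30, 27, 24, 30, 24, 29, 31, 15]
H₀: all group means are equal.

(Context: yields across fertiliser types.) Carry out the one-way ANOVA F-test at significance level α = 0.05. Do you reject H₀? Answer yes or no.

reject H₀: yes

Group means [43.50, 20.82, 34.62, 25.56], grand mean 30.111
SSB = Σnᵢ(x̄ᵢ−x̄)² = 2733.822; SSW = ΣΣ(x−x̄ᵢ)² = 757.734
MSB = 2733.822/3 = 911.2740; MSW = 757.734/32 = 23.6792
F = MSB/MSW = 38.4842
df = (3, 32)
p-value (upper-tail) = 0.00000
At α=0.05: p < α → reject H₀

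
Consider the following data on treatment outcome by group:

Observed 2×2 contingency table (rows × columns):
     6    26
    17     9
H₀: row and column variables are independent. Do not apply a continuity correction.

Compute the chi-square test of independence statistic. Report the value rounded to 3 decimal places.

test statistic = 13.037

Row totals [32, 26], col totals [23, 35], n=58
χ² = (6−12.69)²/12.69 + (26−19.31)²/19.31 + (17−10.31)²/10.31 + (9−15.69)²/15.69 = 13.0368
df = 1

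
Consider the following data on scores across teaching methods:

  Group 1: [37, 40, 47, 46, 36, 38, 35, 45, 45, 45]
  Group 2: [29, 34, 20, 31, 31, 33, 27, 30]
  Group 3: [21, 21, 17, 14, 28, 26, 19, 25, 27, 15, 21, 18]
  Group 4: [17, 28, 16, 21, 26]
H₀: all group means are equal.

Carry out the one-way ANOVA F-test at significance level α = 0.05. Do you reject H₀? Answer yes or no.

reject H₀: yes

Group means [41.40, 29.38, 21.00, 21.60], grand mean 28.829
SSB = Σnᵢ(x̄ᵢ−x̄)² = 2579.496; SSW = ΣΣ(x−x̄ᵢ)² = 681.475
MSB = 2579.496/3 = 859.8321; MSW = 681.475/31 = 21.9831
F = MSB/MSW = 39.1134
df = (3, 31)
p-value (upper-tail) = 0.00000
At α=0.05: p < α → reject H₀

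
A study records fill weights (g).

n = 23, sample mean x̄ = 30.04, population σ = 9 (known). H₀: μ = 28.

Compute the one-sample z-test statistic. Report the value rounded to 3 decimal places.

SE = σ/√n = 9/√23 = 1.8766
z = (x̄−μ₀)/SE = (30.04−28)/1.8766 = 1.0871

test statistic = 1.087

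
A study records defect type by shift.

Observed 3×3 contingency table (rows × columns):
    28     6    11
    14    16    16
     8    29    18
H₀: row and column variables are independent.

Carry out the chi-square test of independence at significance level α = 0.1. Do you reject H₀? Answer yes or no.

Row totals [45, 46, 55], col totals [50, 51, 45], n=146
χ² = (28−15.41)²/15.41 + (6−15.72)²/15.72 + (11−13.87)²/13.87 + (14−15.75)²/15.75 + (16−16.07)²/16.07 + (16−14.18)²/14.18 + (8−18.84)²/18.84 + (29−19.21)²/19.21 + (18−16.95)²/16.95 = 28.6011
df = 4
p-value (upper-tail) = 0.00001
At α=0.1: p < α → reject H₀

reject H₀: yes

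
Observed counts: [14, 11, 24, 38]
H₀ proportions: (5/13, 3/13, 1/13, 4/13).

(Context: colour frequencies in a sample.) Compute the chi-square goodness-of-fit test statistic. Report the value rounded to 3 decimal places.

n = 87; E_i = n·p_i = [33.46, 20.08, 6.69, 26.77]
χ² = (14−33.46)²/33.46 + (11−20.08)²/20.08 + (24−6.69)²/6.69 + (38−26.77)²/26.77 = 64.8958
df = 3

test statistic = 64.896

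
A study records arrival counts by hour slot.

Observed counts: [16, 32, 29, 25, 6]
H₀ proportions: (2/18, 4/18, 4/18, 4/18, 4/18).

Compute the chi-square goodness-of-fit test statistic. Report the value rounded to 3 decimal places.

n = 108; E_i = n·p_i = [12.00, 24.00, 24.00, 24.00, 24.00]
χ² = (16−12.00)²/12.00 + (32−24.00)²/24.00 + (29−24.00)²/24.00 + (25−24.00)²/24.00 + (6−24.00)²/24.00 = 18.5833
df = 4

test statistic = 18.583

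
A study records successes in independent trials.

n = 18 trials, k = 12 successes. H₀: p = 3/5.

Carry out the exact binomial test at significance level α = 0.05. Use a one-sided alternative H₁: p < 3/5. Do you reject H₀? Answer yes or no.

reject H₀: no

Exact binomial: n=18, k=12, p₀=3/5=0.6000
P(X≤12) from Σ C(n,i)·p₀^i·(1−p₀)^(n−i)
p-value (one-sided, H₁ less) = 0.79124
At α=0.05: p ≥ α → fail to reject H₀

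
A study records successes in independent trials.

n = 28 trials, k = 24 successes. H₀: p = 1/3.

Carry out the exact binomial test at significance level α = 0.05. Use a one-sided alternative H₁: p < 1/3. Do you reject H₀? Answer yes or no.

Exact binomial: n=28, k=24, p₀=1/3=0.3333
P(X≤24) from Σ C(n,i)·p₀^i·(1−p₀)^(n−i)
p-value (one-sided, H₁ less) = 1.00000
At α=0.05: p ≥ α → fail to reject H₀

reject H₀: no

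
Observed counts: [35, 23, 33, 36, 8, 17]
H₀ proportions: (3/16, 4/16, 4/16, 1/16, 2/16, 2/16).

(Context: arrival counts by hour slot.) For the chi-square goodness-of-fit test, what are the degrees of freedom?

degrees of freedom = 5

df = k − 1 = 6 − 1 = 5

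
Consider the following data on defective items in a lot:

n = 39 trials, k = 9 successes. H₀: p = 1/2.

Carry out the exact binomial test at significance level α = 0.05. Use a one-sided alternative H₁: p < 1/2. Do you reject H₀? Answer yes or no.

reject H₀: yes

Exact binomial: n=39, k=9, p₀=1/2=0.5000
P(X≤9) from Σ C(n,i)·p₀^i·(1−p₀)^(n−i)
p-value (one-sided, H₁ less) = 0.00053
At α=0.05: p < α → reject H₀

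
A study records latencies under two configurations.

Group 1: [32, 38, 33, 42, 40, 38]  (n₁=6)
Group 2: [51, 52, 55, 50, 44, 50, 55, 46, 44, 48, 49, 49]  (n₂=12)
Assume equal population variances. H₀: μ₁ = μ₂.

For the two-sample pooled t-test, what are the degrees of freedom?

degrees of freedom = 16

df = n₁ + n₂ − 2 = 6 + 12 − 2 = 16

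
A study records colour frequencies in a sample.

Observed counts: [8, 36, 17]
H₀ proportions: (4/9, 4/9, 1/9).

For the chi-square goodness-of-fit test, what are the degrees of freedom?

df = k − 1 = 3 − 1 = 2

degrees of freedom = 2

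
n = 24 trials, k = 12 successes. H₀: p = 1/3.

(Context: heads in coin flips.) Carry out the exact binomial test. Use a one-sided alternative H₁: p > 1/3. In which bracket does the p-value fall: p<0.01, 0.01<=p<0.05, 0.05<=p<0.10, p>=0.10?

Exact binomial: n=24, k=12, p₀=1/3=0.3333
P(X≥12) from Σ C(n,i)·p₀^i·(1−p₀)^(n−i)
p-value (one-sided, H₁ greater) = 0.06766
→ bracket: 0.05<=p<0.10

p-value bracket: 0.05<=p<0.10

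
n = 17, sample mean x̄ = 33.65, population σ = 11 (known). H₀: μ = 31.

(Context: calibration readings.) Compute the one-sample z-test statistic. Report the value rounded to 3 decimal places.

test statistic = 0.993

SE = σ/√n = 11/√17 = 2.6679
z = (x̄−μ₀)/SE = (33.65−31)/2.6679 = 0.9933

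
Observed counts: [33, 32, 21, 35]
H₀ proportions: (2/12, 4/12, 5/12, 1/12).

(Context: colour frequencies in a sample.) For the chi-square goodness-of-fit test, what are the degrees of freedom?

degrees of freedom = 3

df = k − 1 = 4 − 1 = 3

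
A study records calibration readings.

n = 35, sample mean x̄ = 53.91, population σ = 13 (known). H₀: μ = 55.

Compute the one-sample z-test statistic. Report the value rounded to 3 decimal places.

SE = σ/√n = 13/√35 = 2.1974
z = (x̄−μ₀)/SE = (53.91−55)/2.1974 = -0.4960

test statistic = -0.496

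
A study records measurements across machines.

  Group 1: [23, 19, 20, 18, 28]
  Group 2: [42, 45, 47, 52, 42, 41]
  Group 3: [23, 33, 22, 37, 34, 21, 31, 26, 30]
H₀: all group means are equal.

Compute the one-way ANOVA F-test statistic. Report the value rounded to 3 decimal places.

Group means [21.60, 44.83, 28.56], grand mean 31.700
SSB = Σnᵢ(x̄ᵢ−x̄)² = 1633.944; SSW = ΣΣ(x−x̄ᵢ)² = 418.256
MSB = 1633.944/2 = 816.9722; MSW = 418.256/17 = 24.6033
F = MSB/MSW = 33.2058
df = (2, 17)

test statistic = 33.206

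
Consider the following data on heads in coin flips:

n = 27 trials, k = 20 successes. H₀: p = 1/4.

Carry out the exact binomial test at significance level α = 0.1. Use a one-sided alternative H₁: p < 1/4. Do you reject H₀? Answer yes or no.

reject H₀: no

Exact binomial: n=27, k=20, p₀=1/4=0.2500
P(X≤20) from Σ C(n,i)·p₀^i·(1−p₀)^(n−i)
p-value (one-sided, H₁ less) = 1.00000
At α=0.1: p ≥ α → fail to reject H₀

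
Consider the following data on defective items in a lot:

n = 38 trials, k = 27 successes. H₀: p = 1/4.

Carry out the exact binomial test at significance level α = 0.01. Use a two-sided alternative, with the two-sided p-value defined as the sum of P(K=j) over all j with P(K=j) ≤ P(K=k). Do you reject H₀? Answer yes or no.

reject H₀: yes

Exact binomial: n=38, k=27, p₀=1/4=0.2500
P(X=j) = C(n,j)·p₀^j·(1−p₀)^(n−j); p = Σ P(X=j) over j with P(X=j) ≤ P(X=27)
p-value (two-sided) = 0.00000
At α=0.01: p < α → reject H₀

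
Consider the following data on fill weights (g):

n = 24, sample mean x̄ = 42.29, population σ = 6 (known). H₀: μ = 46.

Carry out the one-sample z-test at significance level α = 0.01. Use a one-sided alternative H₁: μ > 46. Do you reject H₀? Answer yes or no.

reject H₀: no

SE = σ/√n = 6/√24 = 1.2247
z = (x̄−μ₀)/SE = (42.29−46)/1.2247 = -3.0292
p-value (one-sided, H₁ greater) = 0.99877
At α=0.01: p ≥ α → fail to reject H₀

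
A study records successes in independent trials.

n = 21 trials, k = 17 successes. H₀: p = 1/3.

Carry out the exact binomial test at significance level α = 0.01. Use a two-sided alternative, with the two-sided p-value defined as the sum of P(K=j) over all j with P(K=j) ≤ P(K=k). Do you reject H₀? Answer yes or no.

Exact binomial: n=21, k=17, p₀=1/3=0.3333
P(X=j) = C(n,j)·p₀^j·(1−p₀)^(n−j); p = Σ P(X=j) over j with P(X=j) ≤ P(X=17)
p-value (two-sided) = 0.00001
At α=0.01: p < α → reject H₀

reject H₀: yes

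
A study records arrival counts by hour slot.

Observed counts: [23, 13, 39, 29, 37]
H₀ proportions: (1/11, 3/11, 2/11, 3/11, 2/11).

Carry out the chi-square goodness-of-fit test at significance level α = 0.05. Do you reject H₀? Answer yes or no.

reject H₀: yes

n = 141; E_i = n·p_i = [12.82, 38.45, 25.64, 38.45, 25.64]
χ² = (23−12.82)²/12.82 + (13−38.45)²/38.45 + (39−25.64)²/25.64 + (29−38.45)²/38.45 + (37−25.64)²/25.64 = 39.2648
df = 4
p-value (upper-tail) = 0.00000
At α=0.05: p < α → reject H₀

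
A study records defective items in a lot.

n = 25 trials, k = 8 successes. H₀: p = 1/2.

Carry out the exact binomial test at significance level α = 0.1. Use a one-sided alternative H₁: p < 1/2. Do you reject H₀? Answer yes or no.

reject H₀: yes

Exact binomial: n=25, k=8, p₀=1/2=0.5000
P(X≤8) from Σ C(n,i)·p₀^i·(1−p₀)^(n−i)
p-value (one-sided, H₁ less) = 0.05388
At α=0.1: p < α → reject H₀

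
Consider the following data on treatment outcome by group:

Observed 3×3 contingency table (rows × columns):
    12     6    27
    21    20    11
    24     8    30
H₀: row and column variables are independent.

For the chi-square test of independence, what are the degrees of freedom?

df = (r−1)(c−1) = (3−1)·(3−1) = 4

degrees of freedom = 4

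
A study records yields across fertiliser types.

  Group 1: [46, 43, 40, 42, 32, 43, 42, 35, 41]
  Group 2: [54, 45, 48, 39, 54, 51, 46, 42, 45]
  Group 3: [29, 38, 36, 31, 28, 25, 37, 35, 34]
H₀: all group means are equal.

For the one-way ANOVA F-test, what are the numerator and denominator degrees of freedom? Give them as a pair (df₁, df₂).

k = 3 groups, N = 27 total
df = (k−1, N−k) = (3−1, 27−3) = (2, 24)

degrees of freedom = [2, 24]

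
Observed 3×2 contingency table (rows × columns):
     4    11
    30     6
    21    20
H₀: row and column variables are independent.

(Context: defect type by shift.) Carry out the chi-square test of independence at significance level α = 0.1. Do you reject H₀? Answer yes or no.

Row totals [15, 36, 41], col totals [55, 37], n=92
χ² = (4−8.97)²/8.97 + (11−6.03)²/6.03 + (30−21.52)²/21.52 + (6−14.48)²/14.48 + (21−24.51)²/24.51 + (20−16.49)²/16.49 = 16.3970
df = 2
p-value (upper-tail) = 0.00028
At α=0.1: p < α → reject H₀

reject H₀: yes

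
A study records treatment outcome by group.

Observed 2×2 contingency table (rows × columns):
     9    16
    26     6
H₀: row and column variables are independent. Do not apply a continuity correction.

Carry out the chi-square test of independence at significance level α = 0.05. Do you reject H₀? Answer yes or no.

Row totals [25, 32], col totals [35, 22], n=57
χ² = (9−15.35)²/15.35 + (16−9.65)²/9.65 + (26−19.65)²/19.65 + (6−12.35)²/12.35 = 12.1258
df = 1
p-value (upper-tail) = 0.00050
At α=0.05: p < α → reject H₀

reject H₀: yes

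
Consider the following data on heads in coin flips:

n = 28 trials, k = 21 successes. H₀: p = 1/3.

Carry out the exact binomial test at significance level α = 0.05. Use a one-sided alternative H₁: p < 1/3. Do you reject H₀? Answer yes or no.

Exact binomial: n=28, k=21, p₀=1/3=0.3333
P(X≤21) from Σ C(n,i)·p₀^i·(1−p₀)^(n−i)
p-value (one-sided, H₁ less) = 1.00000
At α=0.05: p ≥ α → fail to reject H₀

reject H₀: no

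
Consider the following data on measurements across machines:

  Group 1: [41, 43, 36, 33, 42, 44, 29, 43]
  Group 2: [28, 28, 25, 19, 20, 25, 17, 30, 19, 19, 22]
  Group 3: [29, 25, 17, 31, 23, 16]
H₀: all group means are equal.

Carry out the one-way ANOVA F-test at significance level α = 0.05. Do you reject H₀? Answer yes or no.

Group means [38.88, 22.91, 23.50], grand mean 28.160
SSB = Σnᵢ(x̄ᵢ−x̄)² = 1352.076; SSW = ΣΣ(x−x̄ᵢ)² = 603.284
MSB = 1352.076/2 = 676.0380; MSW = 603.284/22 = 27.4220
F = MSB/MSW = 24.6531
df = (2, 22)
p-value (upper-tail) = 0.00000
At α=0.05: p < α → reject H₀

reject H₀: yes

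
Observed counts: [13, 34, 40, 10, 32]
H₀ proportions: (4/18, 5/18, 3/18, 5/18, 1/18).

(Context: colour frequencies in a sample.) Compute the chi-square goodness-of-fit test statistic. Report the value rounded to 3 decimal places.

n = 129; E_i = n·p_i = [28.67, 35.83, 21.50, 35.83, 7.17]
χ² = (13−28.67)²/28.67 + (34−35.83)²/35.83 + (40−21.50)²/21.50 + (10−35.83)²/35.83 + (32−7.17)²/7.17 = 129.2488
df = 4

test statistic = 129.249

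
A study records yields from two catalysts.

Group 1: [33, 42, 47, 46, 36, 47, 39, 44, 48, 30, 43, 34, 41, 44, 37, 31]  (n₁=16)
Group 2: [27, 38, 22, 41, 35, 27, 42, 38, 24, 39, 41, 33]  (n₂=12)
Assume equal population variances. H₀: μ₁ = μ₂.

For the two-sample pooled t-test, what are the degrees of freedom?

df = n₁ + n₂ − 2 = 16 + 12 − 2 = 26

degrees of freedom = 26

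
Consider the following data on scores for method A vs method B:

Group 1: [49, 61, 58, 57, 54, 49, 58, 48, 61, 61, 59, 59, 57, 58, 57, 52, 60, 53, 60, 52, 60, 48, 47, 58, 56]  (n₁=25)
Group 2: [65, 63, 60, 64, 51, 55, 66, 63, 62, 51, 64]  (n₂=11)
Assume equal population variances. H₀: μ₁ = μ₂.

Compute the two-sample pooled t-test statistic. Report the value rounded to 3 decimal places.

x̄₁=55.680, s₁=4.607, n₁=25
x̄₂=60.364, s₂=5.482, n₂=11
s_p² = [24·4.607² + 10·5.482²]/34 = 23.8231
SE = √(s_p²·(1/25+1/11)) = 1.7660
t = (55.680−60.364)/1.7660 = -2.6522
df = 34

test statistic = -2.652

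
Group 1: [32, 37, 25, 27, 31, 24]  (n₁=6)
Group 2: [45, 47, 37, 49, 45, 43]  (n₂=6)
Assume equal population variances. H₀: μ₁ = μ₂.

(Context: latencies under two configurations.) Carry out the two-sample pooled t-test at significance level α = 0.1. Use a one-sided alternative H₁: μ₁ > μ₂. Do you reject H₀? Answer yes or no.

reject H₀: no

x̄₁=29.333, s₁=4.926, n₁=6
x̄₂=44.333, s₂=4.131, n₂=6
s_p² = [5·4.926² + 5·4.131²]/10 = 20.6667
SE = √(s_p²·(1/6+1/6)) = 2.6247
t = (29.333−44.333)/2.6247 = -5.7150
df = 10
p-value (one-sided, H₁ greater) = 0.99990
At α=0.1: p ≥ α → fail to reject H₀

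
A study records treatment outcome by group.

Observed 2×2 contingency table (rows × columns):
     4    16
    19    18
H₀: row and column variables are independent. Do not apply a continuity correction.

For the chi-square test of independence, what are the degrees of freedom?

df = (r−1)(c−1) = (2−1)·(2−1) = 1

degrees of freedom = 1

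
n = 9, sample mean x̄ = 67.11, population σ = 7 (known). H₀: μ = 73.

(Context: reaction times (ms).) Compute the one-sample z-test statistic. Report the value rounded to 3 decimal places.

SE = σ/√n = 7/√9 = 2.3333
z = (x̄−μ₀)/SE = (67.11−73)/2.3333 = -2.5243

test statistic = -2.524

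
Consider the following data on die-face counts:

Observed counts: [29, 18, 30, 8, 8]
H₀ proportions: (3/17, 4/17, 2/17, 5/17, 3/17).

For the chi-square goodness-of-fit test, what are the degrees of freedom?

df = k − 1 = 5 − 1 = 4

degrees of freedom = 4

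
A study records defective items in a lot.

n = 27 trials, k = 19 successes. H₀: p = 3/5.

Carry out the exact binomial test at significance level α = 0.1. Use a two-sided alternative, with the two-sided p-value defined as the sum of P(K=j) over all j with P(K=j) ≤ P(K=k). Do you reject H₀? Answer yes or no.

Exact binomial: n=27, k=19, p₀=3/5=0.6000
P(X=j) = C(n,j)·p₀^j·(1−p₀)^(n−j); p = Σ P(X=j) over j with P(X=j) ≤ P(X=19)
p-value (two-sided) = 0.32860
At α=0.1: p ≥ α → fail to reject H₀

reject H₀: no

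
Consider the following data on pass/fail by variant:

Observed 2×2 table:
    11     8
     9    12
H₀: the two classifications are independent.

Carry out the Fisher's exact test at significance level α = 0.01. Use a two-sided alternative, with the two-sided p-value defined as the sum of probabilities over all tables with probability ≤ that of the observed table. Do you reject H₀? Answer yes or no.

reject H₀: no

Margins: r₁=19, r₂=21, c₁=20, c₂=20, n=40
p_obs = C(19,11)·C(21,9)/C(40,20); sum pmf over tables with pmf ≤ p_obs
p-value (two-sided) = 0.52725
At α=0.01: p ≥ α → fail to reject H₀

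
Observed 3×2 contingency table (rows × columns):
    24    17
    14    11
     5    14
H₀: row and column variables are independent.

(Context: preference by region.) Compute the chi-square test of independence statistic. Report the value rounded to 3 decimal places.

test statistic = 5.807

Row totals [41, 25, 19], col totals [43, 42], n=85
χ² = (24−20.74)²/20.74 + (17−20.26)²/20.26 + (14−12.65)²/12.65 + (11−12.35)²/12.35 + (5−9.61)²/9.61 + (14−9.39)²/9.39 = 5.8073
df = 2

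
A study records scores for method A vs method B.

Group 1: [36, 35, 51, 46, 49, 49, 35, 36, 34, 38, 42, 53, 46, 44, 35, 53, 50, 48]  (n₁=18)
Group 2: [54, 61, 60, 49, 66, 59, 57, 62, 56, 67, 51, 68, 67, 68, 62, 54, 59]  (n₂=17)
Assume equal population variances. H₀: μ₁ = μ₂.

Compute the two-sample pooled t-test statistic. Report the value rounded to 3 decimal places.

test statistic = -7.577

x̄₁=43.333, s₁=6.962, n₁=18
x̄₂=60.000, s₂=5.979, n₂=17
s_p² = [17·6.962² + 16·5.979²]/33 = 42.3030
SE = √(s_p²·(1/18+1/17)) = 2.1997
t = (43.333−60.000)/2.1997 = -7.5769
df = 33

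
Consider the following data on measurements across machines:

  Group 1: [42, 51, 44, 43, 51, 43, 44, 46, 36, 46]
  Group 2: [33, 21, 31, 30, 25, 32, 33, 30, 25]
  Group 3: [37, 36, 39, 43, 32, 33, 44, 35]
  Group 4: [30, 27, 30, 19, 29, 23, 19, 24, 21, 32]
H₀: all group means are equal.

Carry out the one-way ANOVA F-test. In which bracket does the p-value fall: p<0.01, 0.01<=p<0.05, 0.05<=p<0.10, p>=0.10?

Group means [44.60, 28.89, 37.38, 25.40], grand mean 34.027
SSB = Σnᵢ(x̄ᵢ−x̄)² = 2189.409; SSW = ΣΣ(x−x̄ᵢ)² = 659.564
MSB = 2189.409/3 = 729.8030; MSW = 659.564/33 = 19.9868
F = MSB/MSW = 36.5143
df = (3, 33)
p-value (upper-tail) = 0.00000
→ bracket: p<0.01

p-value bracket: p<0.01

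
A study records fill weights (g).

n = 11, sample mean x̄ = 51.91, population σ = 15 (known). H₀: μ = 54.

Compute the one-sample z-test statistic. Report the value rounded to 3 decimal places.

test statistic = -0.462

SE = σ/√n = 15/√11 = 4.5227
z = (x̄−μ₀)/SE = (51.91−54)/4.5227 = -0.4621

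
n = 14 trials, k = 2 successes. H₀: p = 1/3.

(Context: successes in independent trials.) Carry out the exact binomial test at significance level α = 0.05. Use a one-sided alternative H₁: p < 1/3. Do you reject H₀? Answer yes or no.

reject H₀: no

Exact binomial: n=14, k=2, p₀=1/3=0.3333
P(X≤2) from Σ C(n,i)·p₀^i·(1−p₀)^(n−i)
p-value (one-sided, H₁ less) = 0.10533
At α=0.05: p ≥ α → fail to reject H₀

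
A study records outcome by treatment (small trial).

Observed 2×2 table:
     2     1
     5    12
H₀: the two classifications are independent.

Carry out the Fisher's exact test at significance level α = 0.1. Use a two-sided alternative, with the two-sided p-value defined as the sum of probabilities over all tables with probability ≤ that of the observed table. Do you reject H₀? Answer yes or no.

Margins: r₁=3, r₂=17, c₁=7, c₂=13, n=20
p_obs = C(3,2)·C(17,5)/C(20,7); sum pmf over tables with pmf ≤ p_obs
p-value (two-sided) = 0.27018
At α=0.1: p ≥ α → fail to reject H₀

reject H₀: no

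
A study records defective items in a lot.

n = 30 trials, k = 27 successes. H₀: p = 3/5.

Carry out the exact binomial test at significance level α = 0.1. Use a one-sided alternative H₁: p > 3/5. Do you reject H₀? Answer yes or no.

reject H₀: yes

Exact binomial: n=30, k=27, p₀=3/5=0.6000
P(X≥27) from Σ C(n,i)·p₀^i·(1−p₀)^(n−i)
p-value (one-sided, H₁ greater) = 0.00031
At α=0.1: p < α → reject H₀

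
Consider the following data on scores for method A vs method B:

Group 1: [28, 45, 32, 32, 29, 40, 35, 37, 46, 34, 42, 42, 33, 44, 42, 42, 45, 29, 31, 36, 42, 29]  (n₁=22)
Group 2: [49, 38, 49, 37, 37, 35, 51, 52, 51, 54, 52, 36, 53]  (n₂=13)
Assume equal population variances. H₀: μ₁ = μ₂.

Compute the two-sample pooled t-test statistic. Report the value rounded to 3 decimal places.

test statistic = -3.691

x̄₁=37.045, s₁=6.098, n₁=22
x̄₂=45.692, s₂=7.631, n₂=13
s_p² = [21·6.098² + 12·7.631²]/33 = 44.8401
SE = √(s_p²·(1/22+1/13)) = 2.3425
t = (37.045−45.692)/2.3425 = -3.6913
df = 33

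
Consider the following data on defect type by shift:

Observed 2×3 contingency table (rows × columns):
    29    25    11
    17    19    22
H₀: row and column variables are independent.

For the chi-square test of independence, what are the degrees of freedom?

degrees of freedom = 2

df = (r−1)(c−1) = (2−1)·(3−1) = 2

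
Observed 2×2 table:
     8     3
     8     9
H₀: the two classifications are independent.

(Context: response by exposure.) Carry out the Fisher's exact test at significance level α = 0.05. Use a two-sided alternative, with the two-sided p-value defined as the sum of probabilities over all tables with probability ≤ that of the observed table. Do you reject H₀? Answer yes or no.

reject H₀: no

Margins: r₁=11, r₂=17, c₁=16, c₂=12, n=28
p_obs = C(11,8)·C(17,8)/C(28,16); sum pmf over tables with pmf ≤ p_obs
p-value (two-sided) = 0.25300
At α=0.05: p ≥ α → fail to reject H₀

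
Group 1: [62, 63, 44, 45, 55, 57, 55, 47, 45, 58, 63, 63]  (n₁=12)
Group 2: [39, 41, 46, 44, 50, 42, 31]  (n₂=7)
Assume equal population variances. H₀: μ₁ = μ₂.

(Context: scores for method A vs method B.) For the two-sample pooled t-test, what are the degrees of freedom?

degrees of freedom = 17

df = n₁ + n₂ − 2 = 12 + 7 − 2 = 17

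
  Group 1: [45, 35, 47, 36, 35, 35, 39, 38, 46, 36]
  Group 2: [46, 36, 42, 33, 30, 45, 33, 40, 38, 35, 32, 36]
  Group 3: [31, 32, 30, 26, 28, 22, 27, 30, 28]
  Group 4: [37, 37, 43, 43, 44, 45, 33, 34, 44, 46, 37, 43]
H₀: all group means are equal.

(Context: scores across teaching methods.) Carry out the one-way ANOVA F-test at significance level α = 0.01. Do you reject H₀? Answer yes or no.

Group means [39.20, 37.17, 28.22, 40.50], grand mean 36.698
SSB = Σnᵢ(x̄ᵢ−x̄)² = 885.248; SSW = ΣΣ(x−x̄ᵢ)² = 809.822
MSB = 885.248/3 = 295.0825; MSW = 809.822/39 = 20.7647
F = MSB/MSW = 14.2108
df = (3, 39)
p-value (upper-tail) = 0.00000
At α=0.01: p < α → reject H₀

reject H₀: yes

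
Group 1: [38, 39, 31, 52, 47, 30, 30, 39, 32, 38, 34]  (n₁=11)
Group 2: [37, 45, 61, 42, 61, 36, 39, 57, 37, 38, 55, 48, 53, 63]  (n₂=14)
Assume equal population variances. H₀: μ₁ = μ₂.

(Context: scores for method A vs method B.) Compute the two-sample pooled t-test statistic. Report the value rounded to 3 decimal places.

x̄₁=37.273, s₁=7.086, n₁=11
x̄₂=48.000, s₂=10.115, n₂=14
s_p² = [10·7.086² + 13·10.115²]/23 = 79.6601
SE = √(s_p²·(1/11+1/14)) = 3.5961
t = (37.273−48.000)/3.5961 = -2.9830
df = 23

test statistic = -2.983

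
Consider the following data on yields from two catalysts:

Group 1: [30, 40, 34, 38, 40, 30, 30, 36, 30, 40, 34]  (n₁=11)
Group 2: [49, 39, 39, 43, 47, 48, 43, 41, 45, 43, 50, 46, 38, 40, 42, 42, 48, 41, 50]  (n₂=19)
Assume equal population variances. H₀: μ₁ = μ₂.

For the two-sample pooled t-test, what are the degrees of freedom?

df = n₁ + n₂ − 2 = 11 + 19 − 2 = 28

degrees of freedom = 28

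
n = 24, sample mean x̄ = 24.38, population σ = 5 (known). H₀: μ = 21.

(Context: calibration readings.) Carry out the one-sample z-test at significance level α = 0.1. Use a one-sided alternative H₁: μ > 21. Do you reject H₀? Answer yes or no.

SE = σ/√n = 5/√24 = 1.0206
z = (x̄−μ₀)/SE = (24.38−21)/1.0206 = 3.3117
p-value (one-sided, H₁ greater) = 0.00046
At α=0.1: p < α → reject H₀

reject H₀: yes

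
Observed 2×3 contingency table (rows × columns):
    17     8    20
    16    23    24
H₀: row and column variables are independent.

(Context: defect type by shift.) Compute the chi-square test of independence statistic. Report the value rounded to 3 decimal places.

Row totals [45, 63], col totals [33, 31, 44], n=108
χ² = (17−13.75)²/13.75 + (8−12.92)²/12.92 + (20−18.33)²/18.33 + (16−19.25)²/19.25 + (23−18.08)²/18.08 + (24−25.67)²/25.67 = 4.7849
df = 2

test statistic = 4.785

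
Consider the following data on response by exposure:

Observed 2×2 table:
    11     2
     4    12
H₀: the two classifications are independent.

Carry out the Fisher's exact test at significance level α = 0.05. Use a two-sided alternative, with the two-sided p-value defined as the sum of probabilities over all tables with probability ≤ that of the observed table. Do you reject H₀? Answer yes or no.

Margins: r₁=13, r₂=16, c₁=15, c₂=14, n=29
p_obs = C(13,11)·C(16,4)/C(29,15); sum pmf over tables with pmf ≤ p_obs
p-value (two-sided) = 0.00251
At α=0.05: p < α → reject H₀

reject H₀: yes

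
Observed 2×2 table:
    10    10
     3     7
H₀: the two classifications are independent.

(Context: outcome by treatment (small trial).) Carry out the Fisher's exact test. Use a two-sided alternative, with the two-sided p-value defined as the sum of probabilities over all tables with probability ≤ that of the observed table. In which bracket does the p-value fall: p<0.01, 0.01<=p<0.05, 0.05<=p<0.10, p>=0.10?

Margins: r₁=20, r₂=10, c₁=13, c₂=17, n=30
p_obs = C(20,10)·C(10,3)/C(30,13); sum pmf over tables with pmf ≤ p_obs
p-value (two-sided) = 0.44041
→ bracket: p>=0.10

p-value bracket: p>=0.10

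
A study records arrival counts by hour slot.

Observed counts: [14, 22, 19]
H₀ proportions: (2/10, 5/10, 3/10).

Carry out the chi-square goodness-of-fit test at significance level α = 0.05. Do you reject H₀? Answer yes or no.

n = 55; E_i = n·p_i = [11.00, 27.50, 16.50]
χ² = (14−11.00)²/11.00 + (22−27.50)²/27.50 + (19−16.50)²/16.50 = 2.2970
df = 2
p-value (upper-tail) = 0.31712
At α=0.05: p ≥ α → fail to reject H₀

reject H₀: no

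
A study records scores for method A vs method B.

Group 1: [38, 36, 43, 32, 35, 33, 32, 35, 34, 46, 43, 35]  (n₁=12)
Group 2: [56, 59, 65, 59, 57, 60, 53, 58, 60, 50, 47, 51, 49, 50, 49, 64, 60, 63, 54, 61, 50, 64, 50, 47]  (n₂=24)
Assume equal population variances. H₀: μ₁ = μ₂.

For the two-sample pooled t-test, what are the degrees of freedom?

degrees of freedom = 34

df = n₁ + n₂ − 2 = 12 + 24 − 2 = 34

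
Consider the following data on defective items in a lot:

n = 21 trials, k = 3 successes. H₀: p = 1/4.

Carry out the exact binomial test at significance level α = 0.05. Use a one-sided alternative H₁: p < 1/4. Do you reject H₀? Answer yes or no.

reject H₀: no

Exact binomial: n=21, k=3, p₀=1/4=0.2500
P(X≤3) from Σ C(n,i)·p₀^i·(1−p₀)^(n−i)
p-value (one-sided, H₁ less) = 0.19168
At α=0.05: p ≥ α → fail to reject H₀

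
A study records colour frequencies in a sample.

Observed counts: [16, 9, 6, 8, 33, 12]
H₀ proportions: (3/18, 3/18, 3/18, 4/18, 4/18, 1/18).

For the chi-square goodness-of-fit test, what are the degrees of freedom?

degrees of freedom = 5

df = k − 1 = 6 − 1 = 5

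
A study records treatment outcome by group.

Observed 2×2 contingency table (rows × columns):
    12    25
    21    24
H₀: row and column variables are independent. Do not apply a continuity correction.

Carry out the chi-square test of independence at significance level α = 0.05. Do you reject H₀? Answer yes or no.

reject H₀: no

Row totals [37, 45], col totals [33, 49], n=82
χ² = (12−14.89)²/14.89 + (25−22.11)²/22.11 + (21−18.11)²/18.11 + (24−26.89)²/26.89 = 1.7107
df = 1
p-value (upper-tail) = 0.19089
At α=0.05: p ≥ α → fail to reject H₀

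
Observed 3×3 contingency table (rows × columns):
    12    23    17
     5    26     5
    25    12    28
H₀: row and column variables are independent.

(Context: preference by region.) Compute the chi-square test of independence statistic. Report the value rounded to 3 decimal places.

Row totals [52, 36, 65], col totals [42, 61, 50], n=153
χ² = (12−14.27)²/14.27 + (23−20.73)²/20.73 + (17−16.99)²/16.99 + (5−9.88)²/9.88 + (26−14.35)²/14.35 + (5−11.76)²/11.76 + (25−17.84)²/17.84 + (12−25.92)²/25.92 + (28−21.24)²/21.24 = 28.8561
df = 4

test statistic = 28.856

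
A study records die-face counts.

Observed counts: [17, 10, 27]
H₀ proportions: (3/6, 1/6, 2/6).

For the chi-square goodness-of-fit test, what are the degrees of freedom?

df = k − 1 = 3 − 1 = 2

degrees of freedom = 2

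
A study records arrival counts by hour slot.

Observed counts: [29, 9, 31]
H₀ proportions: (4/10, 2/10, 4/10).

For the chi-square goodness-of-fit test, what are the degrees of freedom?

degrees of freedom = 2

df = k − 1 = 3 − 1 = 2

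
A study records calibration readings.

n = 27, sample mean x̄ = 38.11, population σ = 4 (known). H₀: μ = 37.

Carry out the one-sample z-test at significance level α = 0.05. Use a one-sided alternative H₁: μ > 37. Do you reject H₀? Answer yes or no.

reject H₀: no

SE = σ/√n = 4/√27 = 0.7698
z = (x̄−μ₀)/SE = (38.11−37)/0.7698 = 1.4419
p-value (one-sided, H₁ greater) = 0.07466
At α=0.05: p ≥ α → fail to reject H₀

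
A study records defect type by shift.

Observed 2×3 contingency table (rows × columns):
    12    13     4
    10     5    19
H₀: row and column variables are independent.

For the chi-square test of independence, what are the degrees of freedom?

df = (r−1)(c−1) = (2−1)·(3−1) = 2

degrees of freedom = 2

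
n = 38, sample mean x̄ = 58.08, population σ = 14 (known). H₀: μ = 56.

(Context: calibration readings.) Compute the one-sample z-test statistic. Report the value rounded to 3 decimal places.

test statistic = 0.916

SE = σ/√n = 14/√38 = 2.2711
z = (x̄−μ₀)/SE = (58.08−56)/2.2711 = 0.9159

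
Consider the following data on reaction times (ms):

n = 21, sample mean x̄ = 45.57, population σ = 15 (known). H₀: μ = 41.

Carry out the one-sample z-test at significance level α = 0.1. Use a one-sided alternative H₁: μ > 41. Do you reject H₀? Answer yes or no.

reject H₀: yes

SE = σ/√n = 15/√21 = 3.2733
z = (x̄−μ₀)/SE = (45.57−41)/3.2733 = 1.3962
p-value (one-sided, H₁ greater) = 0.08133
At α=0.1: p < α → reject H₀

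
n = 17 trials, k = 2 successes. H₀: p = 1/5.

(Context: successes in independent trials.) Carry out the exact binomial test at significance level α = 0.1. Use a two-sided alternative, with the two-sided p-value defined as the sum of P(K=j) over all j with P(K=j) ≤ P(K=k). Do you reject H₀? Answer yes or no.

Exact binomial: n=17, k=2, p₀=1/5=0.2000
P(X=j) = C(n,j)·p₀^j·(1−p₀)^(n−j); p = Σ P(X=j) over j with P(X=j) ≤ P(X=2)
p-value (two-sided) = 0.55140
At α=0.1: p ≥ α → fail to reject H₀

reject H₀: no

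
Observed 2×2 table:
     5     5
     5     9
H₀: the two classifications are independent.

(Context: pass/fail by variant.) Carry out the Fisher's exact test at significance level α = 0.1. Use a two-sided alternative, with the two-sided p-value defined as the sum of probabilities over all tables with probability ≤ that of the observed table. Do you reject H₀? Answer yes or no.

Margins: r₁=10, r₂=14, c₁=10, c₂=14, n=24
p_obs = C(10,5)·C(14,5)/C(24,10); sum pmf over tables with pmf ≤ p_obs
p-value (two-sided) = 0.67846
At α=0.1: p ≥ α → fail to reject H₀

reject H₀: no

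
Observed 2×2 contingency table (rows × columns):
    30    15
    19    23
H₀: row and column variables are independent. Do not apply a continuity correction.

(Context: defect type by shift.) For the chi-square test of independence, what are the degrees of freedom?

degrees of freedom = 1

df = (r−1)(c−1) = (2−1)·(2−1) = 1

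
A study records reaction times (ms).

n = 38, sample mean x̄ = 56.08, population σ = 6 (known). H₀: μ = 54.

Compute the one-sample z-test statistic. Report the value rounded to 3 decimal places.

test statistic = 2.137

SE = σ/√n = 6/√38 = 0.9733
z = (x̄−μ₀)/SE = (56.08−54)/0.9733 = 2.1370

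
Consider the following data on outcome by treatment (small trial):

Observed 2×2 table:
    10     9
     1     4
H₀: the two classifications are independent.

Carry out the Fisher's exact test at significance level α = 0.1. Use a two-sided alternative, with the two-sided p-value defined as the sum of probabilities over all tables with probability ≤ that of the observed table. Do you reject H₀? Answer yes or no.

reject H₀: no

Margins: r₁=19, r₂=5, c₁=11, c₂=13, n=24
p_obs = C(19,10)·C(5,1)/C(24,11); sum pmf over tables with pmf ≤ p_obs
p-value (two-sided) = 0.32712
At α=0.1: p ≥ α → fail to reject H₀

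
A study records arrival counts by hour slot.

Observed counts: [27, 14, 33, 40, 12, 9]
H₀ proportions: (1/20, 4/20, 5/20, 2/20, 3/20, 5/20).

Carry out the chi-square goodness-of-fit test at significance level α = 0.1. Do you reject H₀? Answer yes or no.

n = 135; E_i = n·p_i = [6.75, 27.00, 33.75, 13.50, 20.25, 33.75]
χ² = (27−6.75)²/6.75 + (14−27.00)²/27.00 + (33−33.75)²/33.75 + (40−13.50)²/13.50 + (12−20.25)²/20.25 + (9−33.75)²/33.75 = 140.5556
df = 5
p-value (upper-tail) = 0.00000
At α=0.1: p < α → reject H₀

reject H₀: yes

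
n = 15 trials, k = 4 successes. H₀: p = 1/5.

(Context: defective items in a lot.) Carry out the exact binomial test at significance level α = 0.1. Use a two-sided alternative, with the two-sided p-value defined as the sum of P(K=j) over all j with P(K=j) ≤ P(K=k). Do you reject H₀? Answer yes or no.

Exact binomial: n=15, k=4, p₀=1/5=0.2000
P(X=j) = C(n,j)·p₀^j·(1−p₀)^(n−j); p = Σ P(X=j) over j with P(X=j) ≤ P(X=4)
p-value (two-sided) = 0.51896
At α=0.1: p ≥ α → fail to reject H₀

reject H₀: no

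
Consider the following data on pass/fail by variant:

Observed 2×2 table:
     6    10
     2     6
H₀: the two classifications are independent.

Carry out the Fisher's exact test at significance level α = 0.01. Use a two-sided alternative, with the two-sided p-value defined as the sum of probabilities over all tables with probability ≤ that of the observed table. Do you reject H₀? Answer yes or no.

Margins: r₁=16, r₂=8, c₁=8, c₂=16, n=24
p_obs = C(16,6)·C(8,2)/C(24,8); sum pmf over tables with pmf ≤ p_obs
p-value (two-sided) = 0.66741
At α=0.01: p ≥ α → fail to reject H₀

reject H₀: no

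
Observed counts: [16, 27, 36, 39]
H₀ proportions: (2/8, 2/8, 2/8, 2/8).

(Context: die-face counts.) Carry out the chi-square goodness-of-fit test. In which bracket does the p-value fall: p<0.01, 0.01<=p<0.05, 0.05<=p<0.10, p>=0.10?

p-value bracket: 0.01<=p<0.05

n = 118; E_i = n·p_i = [29.50, 29.50, 29.50, 29.50]
χ² = (16−29.50)²/29.50 + (27−29.50)²/29.50 + (36−29.50)²/29.50 + (39−29.50)²/29.50 = 10.8814
df = 3
p-value (upper-tail) = 0.01239
→ bracket: 0.01<=p<0.05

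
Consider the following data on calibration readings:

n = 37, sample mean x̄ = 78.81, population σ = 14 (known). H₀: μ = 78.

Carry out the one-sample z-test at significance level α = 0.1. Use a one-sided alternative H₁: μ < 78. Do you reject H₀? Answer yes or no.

SE = σ/√n = 14/√37 = 2.3016
z = (x̄−μ₀)/SE = (78.81−78)/2.3016 = 0.3519
p-value (one-sided, H₁ less) = 0.63756
At α=0.1: p ≥ α → fail to reject H₀

reject H₀: no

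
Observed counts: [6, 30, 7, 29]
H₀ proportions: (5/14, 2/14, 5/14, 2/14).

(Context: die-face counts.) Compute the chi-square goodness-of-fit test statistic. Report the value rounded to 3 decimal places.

test statistic = 100.569

n = 72; E_i = n·p_i = [25.71, 10.29, 25.71, 10.29]
χ² = (6−25.71)²/25.71 + (30−10.29)²/10.29 + (7−25.71)²/25.71 + (29−10.29)²/10.29 = 100.5694
df = 3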